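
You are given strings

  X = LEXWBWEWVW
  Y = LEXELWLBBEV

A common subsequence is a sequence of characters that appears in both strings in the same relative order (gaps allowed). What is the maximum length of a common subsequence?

Let dp[i][j] be the LCS length of the first i characters of X and the first j characters of Y. dp[i][j] = dp[i-1][j-1]+1 when the i-th and j-th characters match, else max(dp[i-1][j], dp[i][j-1]).
    ·  L  E  X  E  L  W  L  B  B  E  V
 ·  0  0  0  0  0  0  0  0  0  0  0  0
 L  0  1  1  1  1  1  1  1  1  1  1  1
 E  0  1  2  2  2  2  2  2  2  2  2  2
 X  0  1  2  3  3  3  3  3  3  3  3  3
 W  0  1  2  3  3  3  4  4  4  4  4  4
 B  0  1  2  3  3  3  4  4  5  5  5  5
 W  0  1  2  3  3  3  4  4  5  5  5  5
 E  0  1  2  3  4  4  4  4  5  5  6  6
 W  0  1  2  3  4  4  5  5  5  5  6  6
 V  0  1  2  3  4  4  5  5  5  5  6  7
 W  0  1  2  3  4  4  5  5  5  5  6  7
dp[10][11] = 7. One LCS (by backtracking along matches): LEXWBEV.

7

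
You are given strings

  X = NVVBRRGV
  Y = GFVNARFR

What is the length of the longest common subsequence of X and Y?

Let dp[i][j] be the LCS length of the first i characters of X and the first j characters of Y. dp[i][j] = dp[i-1][j-1]+1 when the i-th and j-th characters match, else max(dp[i-1][j], dp[i][j-1]).
    ·  G  F  V  N  A  R  F  R
 ·  0  0  0  0  0  0  0  0  0
 N  0  0  0  0  1  1  1  1  1
 V  0  0  0  1  1  1  1  1  1
 V  0  0  0  1  1  1  1  1  1
 B  0  0  0  1  1  1  1  1  1
 R  0  0  0  1  1  1  2  2  2
 R  0  0  0  1  1  1  2  2  3
 G  0  1  1  1  1  1  2  2  3
 V  0  1  1  2  2  2  2  2  3
dp[8][8] = 3. One LCS (by backtracking along matches): NRR.

3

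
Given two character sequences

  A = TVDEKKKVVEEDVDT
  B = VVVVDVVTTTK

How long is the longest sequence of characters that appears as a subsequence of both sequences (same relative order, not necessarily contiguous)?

6

Pick V at A[2]=B[2], V at A[8]=B[3], V at A[9]=B[4], D at A[12]=B[5], V at A[13]=B[7], T at A[15]=B[10]; all 6 characters appear in both, in order. dp[15][11] = 6 confirms this is the maximum.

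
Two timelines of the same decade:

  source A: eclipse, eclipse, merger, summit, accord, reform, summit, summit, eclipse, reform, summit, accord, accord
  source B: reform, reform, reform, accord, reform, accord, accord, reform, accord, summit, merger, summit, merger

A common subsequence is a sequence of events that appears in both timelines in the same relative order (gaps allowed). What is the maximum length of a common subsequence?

Match accord [5,7] → reform [6,8] → summit [7,10] → summit [8,12] — 4 events in the same relative order in both, and the DP table's final entry dp[13][13] is also 4, so no common subsequence is longer.

4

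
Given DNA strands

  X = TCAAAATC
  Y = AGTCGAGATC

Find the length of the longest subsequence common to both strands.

Let dp[i][j] be the LCS length of the first i bases of X and the first j bases of Y. dp[i][j] = dp[i-1][j-1]+1 when the i-th and j-th bases match, else max(dp[i-1][j], dp[i][j-1]).
    ·  A  G  T  C  G  A  G  A  T  C
 ·  0  0  0  0  0  0  0  0  0  0  0
 T  0  0  0  1  1  1  1  1  1  1  1
 C  0  0  0  1  2  2  2  2  2  2  2
 A  0  1  1  1  2  2  3  3  3  3  3
 A  0  1  1  1  2  2  3  3  4  4  4
 A  0  1  1  1  2  2  3  3  4  4  4
 A  0  1  1  1  2  2  3  3  4  4  4
 T  0  1  1  2  2  2  3  3  4  5  5
 C  0  1  1  2  3  3  3  3  4  5  6
dp[8][10] = 6. One LCS (by backtracking along matches): TCAATC.

6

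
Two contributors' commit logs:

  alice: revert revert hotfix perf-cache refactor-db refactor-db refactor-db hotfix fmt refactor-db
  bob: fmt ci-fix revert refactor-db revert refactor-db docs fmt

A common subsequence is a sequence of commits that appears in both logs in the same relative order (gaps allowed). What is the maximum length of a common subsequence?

4

Taking revert at alice[1]=bob[3] → revert at alice[2]=bob[5] → refactor-db at alice[5]=bob[6] → fmt at alice[9]=bob[8] gives a common subsequence of length 4. Since dp[10][8] = 4, nothing longer is possible.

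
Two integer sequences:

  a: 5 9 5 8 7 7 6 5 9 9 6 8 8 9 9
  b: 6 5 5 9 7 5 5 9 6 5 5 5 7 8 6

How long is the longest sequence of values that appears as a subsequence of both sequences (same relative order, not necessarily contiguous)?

Taking 5 at a[1]=b[3], then 9 at a[2]=b[4], then 5 at a[3]=b[6], then 5 at a[8]=b[7], then 9 at a[10]=b[8], then 6 at a[11]=b[9], then 8 at a[12]=b[14] gives a common subsequence of length 7, and the DP table's final entry dp[15][15] is also 7, so no common subsequence is longer.

7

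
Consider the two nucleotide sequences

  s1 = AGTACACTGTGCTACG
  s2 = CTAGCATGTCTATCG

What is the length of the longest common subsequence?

12

Taking A (s1 #1, s2 #3), G (s1 #2, s2 #4), C (s1 #5, s2 #5), A (s1 #6, s2 #6), T (s1 #8, s2 #7), G (s1 #9, s2 #8), T (s1 #10, s2 #9), C (s1 #12, s2 #10), T (s1 #13, s2 #11), A (s1 #14, s2 #12), C (s1 #15, s2 #14), G (s1 #16, s2 #15) gives a common subsequence of length 12. dp[16][15] = 12 confirms this is the maximum.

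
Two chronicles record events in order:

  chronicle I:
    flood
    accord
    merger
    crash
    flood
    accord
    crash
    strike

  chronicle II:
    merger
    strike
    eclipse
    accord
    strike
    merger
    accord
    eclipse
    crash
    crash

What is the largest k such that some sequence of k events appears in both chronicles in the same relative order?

Match accord at chronicle I[2]=chronicle II[4], merger at chronicle I[3]=chronicle II[6], crash at chronicle I[4]=chronicle II[9], crash at chronicle I[7]=chronicle II[10] — 4 events in the same relative order in both. Since dp[8][10] = 4, nothing longer is possible.

4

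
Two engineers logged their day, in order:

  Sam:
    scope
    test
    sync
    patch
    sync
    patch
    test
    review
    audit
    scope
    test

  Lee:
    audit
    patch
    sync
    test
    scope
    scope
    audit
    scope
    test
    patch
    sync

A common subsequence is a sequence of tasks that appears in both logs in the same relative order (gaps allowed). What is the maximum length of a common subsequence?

Match patch at Sam[4]=Lee[2] → sync at Sam[5]=Lee[3] → test at Sam[7]=Lee[4] → audit at Sam[9]=Lee[7] → scope at Sam[10]=Lee[8] → test at Sam[11]=Lee[9] — 6 tasks in the same relative order in both, and the DP table's final entry dp[11][11] is also 6, so no common subsequence is longer.

6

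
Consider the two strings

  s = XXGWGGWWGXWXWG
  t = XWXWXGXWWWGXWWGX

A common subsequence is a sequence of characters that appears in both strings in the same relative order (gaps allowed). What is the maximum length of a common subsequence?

11

Pick X [1,3]; then X [2,5]; then G [3,6]; then W [4,8]; then W [7,9]; then W [8,10]; then G [9,11]; then X [10,12]; then W [11,13]; then W [13,14]; then G [14,15]; all 11 characters appear in both, in order. Since dp[14][16] = 11, nothing longer is possible.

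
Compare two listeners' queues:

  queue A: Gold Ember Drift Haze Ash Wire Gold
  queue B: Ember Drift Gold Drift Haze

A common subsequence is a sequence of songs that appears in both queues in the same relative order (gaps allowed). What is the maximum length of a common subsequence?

One common subsequence of length 3: Gold at queue A[1]=queue B[3]; then Drift at queue A[3]=queue B[4]; then Haze at queue A[4]=queue B[5]. The LCS DP gives dp[7][5] = 3, so this is optimal.

3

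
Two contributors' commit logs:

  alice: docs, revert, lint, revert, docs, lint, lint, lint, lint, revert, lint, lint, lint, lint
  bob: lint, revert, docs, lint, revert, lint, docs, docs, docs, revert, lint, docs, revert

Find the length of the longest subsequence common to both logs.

7

Match lint [3,1]; then revert [4,2]; then docs [5,3]; then lint [6,4]; then lint [7,6]; then lint [8,11]; then revert [10,13] — 7 commits in the same relative order in both. The LCS DP gives dp[14][13] = 7, so this is optimal.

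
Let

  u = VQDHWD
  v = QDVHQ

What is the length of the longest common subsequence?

3

Pick Q (u #2, v #1); then D (u #3, v #2); then H (u #4, v #4); all 3 characters appear in both, in order, and the DP table's final entry dp[6][5] is also 3, so no common subsequence is longer.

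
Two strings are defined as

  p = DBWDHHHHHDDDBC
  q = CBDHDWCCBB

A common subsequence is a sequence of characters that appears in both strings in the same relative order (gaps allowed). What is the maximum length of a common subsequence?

Let dp[i][j] be the LCS length of the first i characters of p and the first j characters of q. dp[i][j] = dp[i-1][j-1]+1 when the i-th and j-th characters match, else max(dp[i-1][j], dp[i][j-1]).
    ·  C  B  D  H  D  W  C  C  B  B
 ·  0  0  0  0  0  0  0  0  0  0  0
 D  0  0  0  1  1  1  1  1  1  1  1
 B  0  0  1  1  1  1  1  1  1  2  2
 W  0  0  1  1  1  1  2  2  2  2  2
 D  0  0  1  2  2  2  2  2  2  2  2
 H  0  0  1  2  3  3  3  3  3  3  3
 H  0  0  1  2  3  3  3  3  3  3  3
 H  0  0  1  2  3  3  3  3  3  3  3
 H  0  0  1  2  3  3  3  3  3  3  3
 H  0  0  1  2  3  3  3  3  3  3  3
 D  0  0  1  2  3  4  4  4  4  4  4
 D  0  0  1  2  3  4  4  4  4  4  4
 D  0  0  1  2  3  4  4  4  4  4  4
 B  0  0  1  2  3  4  4  4  4  5  5
 C  0  1  1  2  3  4  4  5  5  5  5
dp[14][10] = 5. One LCS (by backtracking along matches): BDHDB.

5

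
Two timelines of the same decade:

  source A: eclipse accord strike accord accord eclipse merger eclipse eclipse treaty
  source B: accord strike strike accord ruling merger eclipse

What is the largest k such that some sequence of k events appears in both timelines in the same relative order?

One common subsequence of length 5: accord (source A #2, source B #1); then strike (source A #3, source B #3); then accord (source A #4, source B #4); then merger (source A #7, source B #6); then eclipse (source A #9, source B #7). Since dp[10][7] = 5, nothing longer is possible.

5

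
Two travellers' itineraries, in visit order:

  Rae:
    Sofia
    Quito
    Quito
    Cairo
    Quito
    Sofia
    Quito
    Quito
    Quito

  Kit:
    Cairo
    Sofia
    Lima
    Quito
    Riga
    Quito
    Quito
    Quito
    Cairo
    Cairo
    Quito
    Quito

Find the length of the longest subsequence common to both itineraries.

7

Match Sofia at Rae[1]=Kit[2] → Quito at Rae[2]=Kit[4] → Quito at Rae[3]=Kit[6] → Quito at Rae[5]=Kit[7] → Quito at Rae[7]=Kit[8] → Quito at Rae[8]=Kit[11] → Quito at Rae[9]=Kit[12] — 7 stops in the same relative order in both, and the DP table's final entry dp[9][12] is also 7, so no common subsequence is longer.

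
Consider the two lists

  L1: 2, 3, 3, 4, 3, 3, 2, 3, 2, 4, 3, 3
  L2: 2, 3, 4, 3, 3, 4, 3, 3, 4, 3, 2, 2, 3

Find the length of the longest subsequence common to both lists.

9

One common subsequence of length 9: 2 at L1[1]=L2[1], 3 at L1[2]=L2[4], 3 at L1[3]=L2[5], 4 at L1[4]=L2[6], 3 at L1[5]=L2[8], 3 at L1[6]=L2[10], 2 at L1[7]=L2[11], 2 at L1[9]=L2[12], 3 at L1[12]=L2[13]. Since dp[12][13] = 9, nothing longer is possible.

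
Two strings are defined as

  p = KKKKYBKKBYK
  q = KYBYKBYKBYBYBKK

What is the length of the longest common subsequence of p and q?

8

Pick K [4,1] → Y [5,2] → B [6,3] → K [7,5] → K [8,8] → B [9,11] → Y [10,12] → K [11,15]; all 8 characters appear in both, in order. dp[11][15] = 8 confirms this is the maximum.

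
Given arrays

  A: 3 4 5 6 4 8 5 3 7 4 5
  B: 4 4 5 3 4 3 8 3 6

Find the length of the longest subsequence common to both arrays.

5

One common subsequence of length 5: 4 (A #2, B #2); then 5 (A #3, B #3); then 4 (A #5, B #5); then 8 (A #6, B #7); then 3 (A #8, B #8), and the DP table's final entry dp[11][9] is also 5, so no common subsequence is longer.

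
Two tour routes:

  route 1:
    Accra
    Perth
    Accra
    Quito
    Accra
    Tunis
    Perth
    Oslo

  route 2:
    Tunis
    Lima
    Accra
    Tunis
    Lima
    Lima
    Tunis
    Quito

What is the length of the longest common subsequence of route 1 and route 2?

2

Pick Accra (route 1 #1, route 2 #3); then Quito (route 1 #4, route 2 #8); all 2 stops appear in both, in order, and the DP table's final entry dp[8][8] is also 2, so no common subsequence is longer.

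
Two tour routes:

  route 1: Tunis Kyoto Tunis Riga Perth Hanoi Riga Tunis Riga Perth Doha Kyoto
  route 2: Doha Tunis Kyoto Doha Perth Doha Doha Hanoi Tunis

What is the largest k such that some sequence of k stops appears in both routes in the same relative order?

Taking Tunis [1,2], then Kyoto [2,3], then Perth [5,5], then Hanoi [6,8], then Tunis [8,9] gives a common subsequence of length 5, and the DP table's final entry dp[12][9] is also 5, so no common subsequence is longer.

5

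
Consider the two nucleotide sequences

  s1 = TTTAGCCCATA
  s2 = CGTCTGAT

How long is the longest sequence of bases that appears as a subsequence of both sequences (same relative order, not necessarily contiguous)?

Taking T at s1[1]=s2[3], then T at s1[3]=s2[5], then G at s1[5]=s2[6], then A at s1[9]=s2[7], then T at s1[10]=s2[8] gives a common subsequence of length 5. dp[11][8] = 5 confirms this is the maximum.

5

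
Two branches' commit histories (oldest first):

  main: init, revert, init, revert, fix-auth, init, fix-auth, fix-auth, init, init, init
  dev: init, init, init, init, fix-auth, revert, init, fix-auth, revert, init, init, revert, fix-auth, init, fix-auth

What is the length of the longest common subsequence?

8

One common subsequence of length 8: init [1,3] → init [3,4] → revert [4,6] → init [6,7] → fix-auth [7,8] → init [9,10] → init [10,11] → init [11,14], and the DP table's final entry dp[11][15] is also 8, so no common subsequence is longer.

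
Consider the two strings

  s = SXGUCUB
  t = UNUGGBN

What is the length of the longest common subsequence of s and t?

Match U (s #4, t #1) → U (s #6, t #3) → B (s #7, t #6) — 3 characters in the same relative order in both. dp[7][7] = 3 confirms this is the maximum.

3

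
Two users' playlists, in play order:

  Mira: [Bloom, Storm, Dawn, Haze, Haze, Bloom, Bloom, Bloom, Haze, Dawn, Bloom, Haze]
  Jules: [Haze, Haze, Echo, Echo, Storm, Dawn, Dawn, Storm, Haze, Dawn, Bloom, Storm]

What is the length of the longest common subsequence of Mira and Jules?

One common subsequence of length 5: Storm (Mira #2, Jules #5), Dawn (Mira #3, Jules #7), Haze (Mira #9, Jules #9), Dawn (Mira #10, Jules #10), Bloom (Mira #11, Jules #11). Since dp[12][12] = 5, nothing longer is possible.

5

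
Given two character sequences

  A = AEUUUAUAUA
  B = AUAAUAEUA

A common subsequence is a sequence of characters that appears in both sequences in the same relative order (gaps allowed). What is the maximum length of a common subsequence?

7

Let dp[i][j] be the LCS length of the first i characters of A and the first j characters of B. dp[i][j] = dp[i-1][j-1]+1 when the i-th and j-th characters match, else max(dp[i-1][j], dp[i][j-1]).
    ·  A  U  A  A  U  A  E  U  A
 ·  0  0  0  0  0  0  0  0  0  0
 A  0  1  1  1  1  1  1  1  1  1
 E  0  1  1  1  1  1  1  2  2  2
 U  0  1  2  2  2  2  2  2  3  3
 U  0  1  2  2  2  3  3  3  3  3
 U  0  1  2  2  2  3  3  3  4  4
 A  0  1  2  3  3  3  4  4  4  5
 U  0  1  2  3  3  4  4  4  5  5
 A  0  1  2  3  4  4  5  5  5  6
 U  0  1  2  3  4  5  5  5  6  6
 A  0  1  2  3  4  5  6  6  6  7
dp[10][9] = 7. One LCS (by backtracking along matches): AUAUAUA.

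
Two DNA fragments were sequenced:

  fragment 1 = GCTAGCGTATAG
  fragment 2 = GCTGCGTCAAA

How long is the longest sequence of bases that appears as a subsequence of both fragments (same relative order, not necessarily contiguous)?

Let dp[i][j] be the LCS length of the first i bases of fragment 1 and the first j bases of fragment 2. dp[i][j] = dp[i-1][j-1]+1 when the i-th and j-th bases match, else max(dp[i-1][j], dp[i][j-1]).
    ·  G  C  T  G  C  G  T  C  A  A  A
 ·  0  0  0  0  0  0  0  0  0  0  0  0
 G  0  1  1  1  1  1  1  1  1  1  1  1
 C  0  1  2  2  2  2  2  2  2  2  2  2
 T  0  1  2  3  3  3  3  3  3  3  3  3
 A  0  1  2  3  3  3  3  3  3  4  4  4
 G  0  1  2  3  4  4  4  4  4  4  4  4
 C  0  1  2  3  4  5  5  5  5  5  5  5
 G  0  1  2  3  4  5  6  6  6  6  6  6
 T  0  1  2  3  4  5  6  7  7  7  7  7
 A  0  1  2  3  4  5  6  7  7  8  8  8
 T  0  1  2  3  4  5  6  7  7  8  8  8
 A  0  1  2  3  4  5  6  7  7  8  9  9
 G  0  1  2  3  4  5  6  7  7  8  9  9
dp[12][11] = 9. One LCS (by backtracking along matches): GCTGCGTAA.

9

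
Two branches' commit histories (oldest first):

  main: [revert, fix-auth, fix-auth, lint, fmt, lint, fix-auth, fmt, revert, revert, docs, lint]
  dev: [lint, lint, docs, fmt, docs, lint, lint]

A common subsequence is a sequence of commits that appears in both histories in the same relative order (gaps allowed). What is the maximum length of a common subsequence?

5

Match lint (main #4, dev #1), lint (main #6, dev #2), fmt (main #8, dev #4), docs (main #11, dev #5), lint (main #12, dev #7) — 5 commits in the same relative order in both. dp[12][7] = 5 confirms this is the maximum.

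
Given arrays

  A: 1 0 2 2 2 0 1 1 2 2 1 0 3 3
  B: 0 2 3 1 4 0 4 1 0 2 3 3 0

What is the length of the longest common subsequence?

Taking 0 (A #2, B #1) → 2 (A #3, B #2) → 0 (A #6, B #6) → 1 (A #7, B #8) → 2 (A #10, B #10) → 3 (A #13, B #11) → 3 (A #14, B #12) gives a common subsequence of length 7. The LCS DP gives dp[14][13] = 7, so this is optimal.

7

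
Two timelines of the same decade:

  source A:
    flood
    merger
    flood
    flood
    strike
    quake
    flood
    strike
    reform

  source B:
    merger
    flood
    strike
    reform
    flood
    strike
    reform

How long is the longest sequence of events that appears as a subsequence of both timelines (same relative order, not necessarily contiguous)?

6

Pick merger (source A #2, source B #1), then flood (source A #4, source B #2), then strike (source A #5, source B #3), then flood (source A #7, source B #5), then strike (source A #8, source B #6), then reform (source A #9, source B #7); all 6 events appear in both, in order. Since dp[9][7] = 6, nothing longer is possible.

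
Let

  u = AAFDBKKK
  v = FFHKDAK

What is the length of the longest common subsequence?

Taking F [3,2]; then D [4,5]; then K [8,7] gives a common subsequence of length 3. dp[8][7] = 3 confirms this is the maximum.

3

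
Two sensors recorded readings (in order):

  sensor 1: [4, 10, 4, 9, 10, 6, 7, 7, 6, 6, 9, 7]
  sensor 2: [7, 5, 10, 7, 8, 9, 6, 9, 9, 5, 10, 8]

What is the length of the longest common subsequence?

4

Pick 10 [2,3] → 9 [4,6] → 6 [6,7] → 9 [11,9]; all 4 values appear in both, in order. The LCS DP gives dp[12][12] = 4, so this is optimal.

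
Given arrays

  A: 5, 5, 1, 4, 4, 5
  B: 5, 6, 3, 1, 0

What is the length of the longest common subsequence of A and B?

Let dp[i][j] be the LCS length of the first i values of A and the first j values of B. dp[i][j] = dp[i-1][j-1]+1 when the i-th and j-th values match, else max(dp[i-1][j], dp[i][j-1]).
    ·  5  6  3  1  0
 ·  0  0  0  0  0  0
 5  0  1  1  1  1  1
 5  0  1  1  1  1  1
 1  0  1  1  1  2  2
 4  0  1  1  1  2  2
 4  0  1  1  1  2  2
 5  0  1  1  1  2  2
dp[6][5] = 2. One LCS (by backtracking along matches): 5, 1.

2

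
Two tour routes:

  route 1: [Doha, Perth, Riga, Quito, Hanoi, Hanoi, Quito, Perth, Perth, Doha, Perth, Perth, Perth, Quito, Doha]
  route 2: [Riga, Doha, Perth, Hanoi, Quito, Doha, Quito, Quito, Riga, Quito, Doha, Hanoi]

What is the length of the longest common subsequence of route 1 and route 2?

7

Pick Doha [1,2], Perth [2,3], Hanoi [6,4], Quito [7,5], Doha [10,6], Quito [14,10], Doha [15,11]; all 7 stops appear in both, in order. The LCS DP gives dp[15][12] = 7, so this is optimal.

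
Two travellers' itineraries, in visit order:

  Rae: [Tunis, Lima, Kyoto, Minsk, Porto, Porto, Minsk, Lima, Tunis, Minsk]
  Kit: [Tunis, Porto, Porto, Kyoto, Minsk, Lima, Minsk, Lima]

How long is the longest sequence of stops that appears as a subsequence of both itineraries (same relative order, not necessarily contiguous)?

6

Taking Tunis (Rae #1, Kit #1); then Porto (Rae #5, Kit #2); then Porto (Rae #6, Kit #3); then Minsk (Rae #7, Kit #5); then Lima (Rae #8, Kit #6); then Minsk (Rae #10, Kit #7) gives a common subsequence of length 6. The LCS DP gives dp[10][8] = 6, so this is optimal.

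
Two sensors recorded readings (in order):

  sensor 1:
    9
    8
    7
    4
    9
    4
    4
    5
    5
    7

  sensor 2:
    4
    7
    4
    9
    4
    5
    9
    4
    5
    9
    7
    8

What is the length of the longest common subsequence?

Let dp[i][j] be the LCS length of the first i values of sensor 1 and the first j values of sensor 2. dp[i][j] = dp[i-1][j-1]+1 when the i-th and j-th values match, else max(dp[i-1][j], dp[i][j-1]).
    ·  4  7  4  9  4  5  9  4  5  9  7  8
 ·  0  0  0  0  0  0  0  0  0  0  0  0  0
 9  0  0  0  0  1  1  1  1  1  1  1  1  1
 8  0  0  0  0  1  1  1  1  1  1  1  1  2
 7  0  0  1  1  1  1  1  1  1  1  1  2  2
 4  0  1  1  2  2  2  2  2  2  2  2  2  2
 9  0  1  1  2  3  3  3  3  3  3  3  3  3
 4  0  1  1  2  3  4  4  4  4  4  4  4  4
 4  0  1  1  2  3  4  4  4  5  5  5  5  5
 5  0  1  1  2  3  4  5  5  5  6  6  6  6
 5  0  1  1  2  3  4  5  5  5  6  6  6  6
 7  0  1  2  2  3  4  5  5  5  6  6  7  7
dp[10][12] = 7. One LCS (by backtracking along matches): 7, 4, 9, 4, 4, 5, 7.

7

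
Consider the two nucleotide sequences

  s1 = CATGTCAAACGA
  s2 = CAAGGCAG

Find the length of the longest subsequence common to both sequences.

Let dp[i][j] be the LCS length of the first i bases of s1 and the first j bases of s2. dp[i][j] = dp[i-1][j-1]+1 when the i-th and j-th bases match, else max(dp[i-1][j], dp[i][j-1]).
    ·  C  A  A  G  G  C  A  G
 ·  0  0  0  0  0  0  0  0  0
 C  0  1  1  1  1  1  1  1  1
 A  0  1  2  2  2  2  2  2  2
 T  0  1  2  2  2  2  2  2  2
 G  0  1  2  2  3  3  3  3  3
 T  0  1  2  2  3  3  3  3  3
 C  0  1  2  2  3  3  4  4  4
 A  0  1  2  3  3  3  4  5  5
 A  0  1  2  3  3  3  4  5  5
 A  0  1  2  3  3  3  4  5  5
 C  0  1  2  3  3  3  4  5  5
 G  0  1  2  3  4  4  4  5  6
 A  0  1  2  3  4  4  4  5  6
dp[12][8] = 6. One LCS (by backtracking along matches): CAGCAG.

6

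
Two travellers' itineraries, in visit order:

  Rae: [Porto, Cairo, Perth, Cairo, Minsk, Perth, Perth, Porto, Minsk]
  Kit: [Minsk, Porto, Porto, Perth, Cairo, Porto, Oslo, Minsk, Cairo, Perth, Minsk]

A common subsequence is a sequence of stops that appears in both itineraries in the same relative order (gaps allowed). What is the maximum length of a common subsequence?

6

Match Porto at Rae[1]=Kit[3]; then Perth at Rae[3]=Kit[4]; then Cairo at Rae[4]=Kit[5]; then Minsk at Rae[5]=Kit[8]; then Perth at Rae[7]=Kit[10]; then Minsk at Rae[9]=Kit[11] — 6 stops in the same relative order in both. Since dp[9][11] = 6, nothing longer is possible.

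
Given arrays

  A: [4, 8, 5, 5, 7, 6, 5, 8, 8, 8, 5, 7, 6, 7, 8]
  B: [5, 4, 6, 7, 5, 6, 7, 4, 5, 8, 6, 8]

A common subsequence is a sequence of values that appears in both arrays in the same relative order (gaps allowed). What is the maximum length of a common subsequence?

7

One common subsequence of length 7: 4 (A #1, B #2), then 5 (A #3, B #5), then 7 (A #5, B #7), then 5 (A #7, B #9), then 8 (A #10, B #10), then 6 (A #13, B #11), then 8 (A #15, B #12). dp[15][12] = 7 confirms this is the maximum.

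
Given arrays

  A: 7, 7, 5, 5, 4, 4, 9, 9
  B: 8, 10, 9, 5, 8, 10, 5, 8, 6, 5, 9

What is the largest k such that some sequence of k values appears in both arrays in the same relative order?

Pick 5 (A #3, B #7), 5 (A #4, B #10), 9 (A #8, B #11); all 3 values appear in both, in order, and the DP table's final entry dp[8][11] is also 3, so no common subsequence is longer.

3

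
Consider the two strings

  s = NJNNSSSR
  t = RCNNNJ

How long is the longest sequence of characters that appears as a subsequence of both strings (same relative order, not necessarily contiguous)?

One common subsequence of length 3: N [1,3]; then N [3,4]; then N [4,5], and the DP table's final entry dp[8][6] is also 3, so no common subsequence is longer.

3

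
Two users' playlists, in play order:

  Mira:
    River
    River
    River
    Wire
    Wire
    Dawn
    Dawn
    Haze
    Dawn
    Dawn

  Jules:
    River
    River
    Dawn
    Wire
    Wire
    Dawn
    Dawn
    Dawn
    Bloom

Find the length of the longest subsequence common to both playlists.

7

Taking River [1,1] → River [2,2] → Wire [4,4] → Wire [5,5] → Dawn [6,6] → Dawn [7,7] → Dawn [9,8] gives a common subsequence of length 7. dp[10][9] = 7 confirms this is the maximum.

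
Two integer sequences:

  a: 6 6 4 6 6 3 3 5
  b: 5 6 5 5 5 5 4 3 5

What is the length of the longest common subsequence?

4

Pick 6 (a #1, b #2) → 4 (a #3, b #7) → 3 (a #7, b #8) → 5 (a #8, b #9); all 4 values appear in both, in order, and the DP table's final entry dp[8][9] is also 4, so no common subsequence is longer.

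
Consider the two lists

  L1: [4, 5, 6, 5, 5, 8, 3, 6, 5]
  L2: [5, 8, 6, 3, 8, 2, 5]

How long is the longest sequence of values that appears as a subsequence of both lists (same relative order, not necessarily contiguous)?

4

Let dp[i][j] be the LCS length of the first i values of L1 and the first j values of L2. dp[i][j] = dp[i-1][j-1]+1 when the i-th and j-th values match, else max(dp[i-1][j], dp[i][j-1]).
    ·  5  8  6  3  8  2  5
 ·  0  0  0  0  0  0  0  0
 4  0  0  0  0  0  0  0  0
 5  0  1  1  1  1  1  1  1
 6  0  1  1  2  2  2  2  2
 5  0  1  1  2  2  2  2  3
 5  0  1  1  2  2  2  2  3
 8  0  1  2  2  2  3  3  3
 3  0  1  2  2  3  3  3  3
 6  0  1  2  3  3  3  3  3
 5  0  1  2  3  3  3  3  4
dp[9][7] = 4. One LCS (by backtracking along matches): 5, 6, 8, 5.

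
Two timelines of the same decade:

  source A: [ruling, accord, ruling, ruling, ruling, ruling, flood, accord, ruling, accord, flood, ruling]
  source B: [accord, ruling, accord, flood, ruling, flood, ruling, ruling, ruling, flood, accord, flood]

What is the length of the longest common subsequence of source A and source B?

Pick ruling at source A[1]=source B[2] → accord at source A[2]=source B[3] → ruling at source A[3]=source B[5] → ruling at source A[4]=source B[7] → ruling at source A[5]=source B[8] → ruling at source A[6]=source B[9] → flood at source A[7]=source B[10] → accord at source A[10]=source B[11] → flood at source A[11]=source B[12]; all 9 events appear in both, in order, and the DP table's final entry dp[12][12] is also 9, so no common subsequence is longer.

9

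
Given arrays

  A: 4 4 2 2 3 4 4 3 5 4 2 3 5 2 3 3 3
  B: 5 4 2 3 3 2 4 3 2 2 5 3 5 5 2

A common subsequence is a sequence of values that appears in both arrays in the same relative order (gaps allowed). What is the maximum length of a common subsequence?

Match 4 (A #2, B #2), 2 (A #3, B #3), 2 (A #4, B #6), 4 (A #7, B #7), 3 (A #8, B #8), 5 (A #9, B #11), 3 (A #12, B #12), 5 (A #13, B #14), 2 (A #14, B #15) — 9 values in the same relative order in both. Since dp[17][15] = 9, nothing longer is possible.

9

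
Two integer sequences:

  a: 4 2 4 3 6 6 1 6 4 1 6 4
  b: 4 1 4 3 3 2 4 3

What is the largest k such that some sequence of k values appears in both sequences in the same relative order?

4

Taking 4 (a #1, b #3), then 2 (a #2, b #6), then 4 (a #3, b #7), then 3 (a #4, b #8) gives a common subsequence of length 4. dp[12][8] = 4 confirms this is the maximum.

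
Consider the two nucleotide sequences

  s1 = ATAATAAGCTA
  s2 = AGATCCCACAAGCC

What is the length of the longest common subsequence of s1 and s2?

Taking A [1,3], T [2,4], A [3,8], A [6,10], A [7,11], G [8,12], C [9,14] gives a common subsequence of length 7, and the DP table's final entry dp[11][14] is also 7, so no common subsequence is longer.

7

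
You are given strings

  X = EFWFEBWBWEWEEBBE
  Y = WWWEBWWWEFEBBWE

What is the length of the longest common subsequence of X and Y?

Match W [3,3], then E [5,4], then B [6,5], then W [7,6], then W [9,7], then W [11,8], then E [12,9], then E [13,11], then B [14,12], then B [15,13], then E [16,15] — 11 characters in the same relative order in both, and the DP table's final entry dp[16][15] is also 11, so no common subsequence is longer.

11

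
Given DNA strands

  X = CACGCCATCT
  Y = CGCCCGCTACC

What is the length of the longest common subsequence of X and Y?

Let dp[i][j] be the LCS length of the first i bases of X and the first j bases of Y. dp[i][j] = dp[i-1][j-1]+1 when the i-th and j-th bases match, else max(dp[i-1][j], dp[i][j-1]).
    ·  C  G  C  C  C  G  C  T  A  C  C
 ·  0  0  0  0  0  0  0  0  0  0  0  0
 C  0  1  1  1  1  1  1  1  1  1  1  1
 A  0  1  1  1  1  1  1  1  1  2  2  2
 C  0  1  1  2  2  2  2  2  2  2  3  3
 G  0  1  2  2  2  2  3  3  3  3  3  3
 C  0  1  2  3  3  3  3  4  4  4  4  4
 C  0  1  2  3  4  4  4  4  4  4  5  5
 A  0  1  2  3  4  4  4  4  4  5  5  5
 T  0  1  2  3  4  4  4  4  5  5  5  5
 C  0  1  2  3  4  5  5  5  5  5  6  6
 T  0  1  2  3  4  5  5  5  6  6  6  6
dp[10][11] = 6. One LCS (by backtracking along matches): CCGCCC.

6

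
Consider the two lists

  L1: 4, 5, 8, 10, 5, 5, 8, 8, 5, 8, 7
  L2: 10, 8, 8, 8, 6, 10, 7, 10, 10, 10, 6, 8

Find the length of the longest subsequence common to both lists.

Let dp[i][j] be the LCS length of the first i values of L1 and the first j values of L2. dp[i][j] = dp[i-1][j-1]+1 when the i-th and j-th values match, else max(dp[i-1][j], dp[i][j-1]).
    · 10  8  8  8  6 10  7 10 10 10  6  8
 ·  0  0  0  0  0  0  0  0  0  0  0  0  0
 4  0  0  0  0  0  0  0  0  0  0  0  0  0
 5  0  0  0  0  0  0  0  0  0  0  0  0  0
 8  0  0  1  1  1  1  1  1  1  1  1  1  1
10  0  1  1  1  1  1  2  2  2  2  2  2  2
 5  0  1  1  1  1  1  2  2  2  2  2  2  2
 5  0  1  1  1  1  1  2  2  2  2  2  2  2
 8  0  1  2  2  2  2  2  2  2  2  2  2  3
 8  0  1  2  3  3  3  3  3  3  3  3  3  3
 5  0  1  2  3  3  3  3  3  3  3  3  3  3
 8  0  1  2  3  4  4  4  4  4  4  4  4  4
 7  0  1  2  3  4  4  4  5  5  5  5  5  5
dp[11][12] = 5. One LCS (by backtracking along matches): 10, 8, 8, 8, 7.

5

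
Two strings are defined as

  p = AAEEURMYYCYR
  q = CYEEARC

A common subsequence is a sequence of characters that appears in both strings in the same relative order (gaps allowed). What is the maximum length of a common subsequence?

4

Pick E [3,3], E [4,4], R [6,6], C [10,7]; all 4 characters appear in both, in order. Since dp[12][7] = 4, nothing longer is possible.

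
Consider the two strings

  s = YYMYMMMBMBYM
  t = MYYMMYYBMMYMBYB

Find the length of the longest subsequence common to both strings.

Pick Y at s[1]=t[2], then Y at s[2]=t[3], then M at s[3]=t[5], then Y at s[4]=t[7], then M at s[5]=t[9], then M at s[6]=t[10], then M at s[7]=t[12], then B at s[8]=t[13], then B at s[10]=t[15]; all 9 characters appear in both, in order. The LCS DP gives dp[12][15] = 9, so this is optimal.

9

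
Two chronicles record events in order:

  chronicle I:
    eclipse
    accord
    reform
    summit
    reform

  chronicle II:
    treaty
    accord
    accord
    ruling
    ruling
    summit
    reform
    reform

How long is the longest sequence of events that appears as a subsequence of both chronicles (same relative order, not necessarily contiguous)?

3

One common subsequence of length 3: accord at chronicle I[2]=chronicle II[3] → reform at chronicle I[3]=chronicle II[7] → reform at chronicle I[5]=chronicle II[8]. dp[5][8] = 3 confirms this is the maximum.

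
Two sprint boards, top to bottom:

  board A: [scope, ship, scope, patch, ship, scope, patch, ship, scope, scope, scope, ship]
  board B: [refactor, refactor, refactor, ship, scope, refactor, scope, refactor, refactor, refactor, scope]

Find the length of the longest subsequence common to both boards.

4

Match ship at board A[2]=board B[4]; then scope at board A[3]=board B[5]; then scope at board A[6]=board B[7]; then scope at board A[11]=board B[11] — 4 tasks in the same relative order in both. Since dp[12][11] = 4, nothing longer is possible.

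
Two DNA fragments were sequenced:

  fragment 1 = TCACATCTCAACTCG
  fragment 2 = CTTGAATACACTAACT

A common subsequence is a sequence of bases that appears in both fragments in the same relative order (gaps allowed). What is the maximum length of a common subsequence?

10

Match T at fragment 1[1]=fragment 2[7], A at fragment 1[3]=fragment 2[8], C at fragment 1[4]=fragment 2[9], A at fragment 1[5]=fragment 2[10], C at fragment 1[7]=fragment 2[11], T at fragment 1[8]=fragment 2[12], A at fragment 1[10]=fragment 2[13], A at fragment 1[11]=fragment 2[14], C at fragment 1[12]=fragment 2[15], T at fragment 1[13]=fragment 2[16] — 10 bases in the same relative order in both. Since dp[15][16] = 10, nothing longer is possible.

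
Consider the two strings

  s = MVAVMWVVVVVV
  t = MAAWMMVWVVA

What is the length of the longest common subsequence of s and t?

Let dp[i][j] be the LCS length of the first i characters of s and the first j characters of t. dp[i][j] = dp[i-1][j-1]+1 when the i-th and j-th characters match, else max(dp[i-1][j], dp[i][j-1]).
    ·  M  A  A  W  M  M  V  W  V  V  A
 ·  0  0  0  0  0  0  0  0  0  0  0  0
 M  0  1  1  1  1  1  1  1  1  1  1  1
 V  0  1  1  1  1  1  1  2  2  2  2  2
 A  0  1  2  2  2  2  2  2  2  2  2  3
 V  0  1  2  2  2  2  2  3  3  3  3  3
 M  0  1  2  2  2  3  3  3  3  3  3  3
 W  0  1  2  2  3  3  3  3  4  4  4  4
 V  0  1  2  2  3  3  3  4  4  5  5  5
 V  0  1  2  2  3  3  3  4  4  5  6  6
 V  0  1  2  2  3  3  3  4  4  5  6  6
 V  0  1  2  2  3  3  3  4  4  5  6  6
 V  0  1  2  2  3  3  3  4  4  5  6  6
 V  0  1  2  2  3  3  3  4  4  5  6  6
dp[12][11] = 6. One LCS (by backtracking along matches): MAVWVV.

6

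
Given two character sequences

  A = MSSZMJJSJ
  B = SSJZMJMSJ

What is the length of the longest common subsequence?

Match S [2,1], S [3,2], Z [4,4], M [5,5], J [6,6], S [8,8], J [9,9] — 7 characters in the same relative order in both. dp[9][9] = 7 confirms this is the maximum.

7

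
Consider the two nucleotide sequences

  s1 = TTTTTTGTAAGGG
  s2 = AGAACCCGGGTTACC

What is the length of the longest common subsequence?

6

Taking G [7,2], A [9,3], A [10,4], G [11,8], G [12,9], G [13,10] gives a common subsequence of length 6. Since dp[13][15] = 6, nothing longer is possible.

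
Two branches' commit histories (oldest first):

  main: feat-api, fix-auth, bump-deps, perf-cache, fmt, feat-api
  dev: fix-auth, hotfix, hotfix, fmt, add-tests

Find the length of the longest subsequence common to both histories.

Pick fix-auth [2,1], fmt [5,4]; all 2 commits appear in both, in order. dp[6][5] = 2 confirms this is the maximum.

2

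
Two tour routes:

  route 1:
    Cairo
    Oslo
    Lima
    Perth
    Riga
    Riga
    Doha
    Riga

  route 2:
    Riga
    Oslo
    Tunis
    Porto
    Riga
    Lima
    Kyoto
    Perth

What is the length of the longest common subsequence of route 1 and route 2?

Pick Oslo at route 1[2]=route 2[2]; then Lima at route 1[3]=route 2[6]; then Perth at route 1[4]=route 2[8]; all 3 stops appear in both, in order. Since dp[8][8] = 3, nothing longer is possible.

3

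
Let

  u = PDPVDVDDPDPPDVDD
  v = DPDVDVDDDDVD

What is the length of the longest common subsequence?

Pick P [1,2]; then D [2,3]; then V [4,4]; then D [5,5]; then V [6,6]; then D [7,7]; then D [8,8]; then D [10,9]; then D [13,10]; then V [14,11]; then D [16,12]; all 11 characters appear in both, in order, and the DP table's final entry dp[16][12] is also 11, so no common subsequence is longer.

11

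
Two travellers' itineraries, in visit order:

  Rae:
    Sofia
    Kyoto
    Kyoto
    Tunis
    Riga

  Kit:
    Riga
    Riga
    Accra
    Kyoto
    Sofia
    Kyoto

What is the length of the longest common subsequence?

Match Sofia at Rae[1]=Kit[5], Kyoto at Rae[3]=Kit[6] — 2 stops in the same relative order in both. The LCS DP gives dp[5][6] = 2, so this is optimal.

2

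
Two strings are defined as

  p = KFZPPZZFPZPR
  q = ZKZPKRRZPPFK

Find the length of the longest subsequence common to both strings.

Let dp[i][j] be the LCS length of the first i characters of p and the first j characters of q. dp[i][j] = dp[i-1][j-1]+1 when the i-th and j-th characters match, else max(dp[i-1][j], dp[i][j-1]).
    ·  Z  K  Z  P  K  R  R  Z  P  P  F  K
 ·  0  0  0  0  0  0  0  0  0  0  0  0  0
 K  0  0  1  1  1  1  1  1  1  1  1  1  1
 F  0  0  1  1  1  1  1  1  1  1  1  2  2
 Z  0  1  1  2  2  2  2  2  2  2  2  2  2
 P  0  1  1  2  3  3  3  3  3  3  3  3  3
 P  0  1  1  2  3  3  3  3  3  4  4  4  4
 Z  0  1  1  2  3  3  3  3  4  4  4  4  4
 Z  0  1  1  2  3  3  3  3  4  4  4  4  4
 F  0  1  1  2  3  3  3  3  4  4  4  5  5
 P  0  1  1  2  3  3  3  3  4  5  5  5  5
 Z  0  1  1  2  3  3  3  3  4  5  5  5  5
 P  0  1  1  2  3  3  3  3  4  5  6  6  6
 R  0  1  1  2  3  3  4  4  4  5  6  6  6
dp[12][12] = 6. One LCS (by backtracking along matches): KZPZPP.

6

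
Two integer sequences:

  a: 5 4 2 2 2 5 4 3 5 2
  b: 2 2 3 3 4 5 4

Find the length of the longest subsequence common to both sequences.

One common subsequence of length 4: 2 at a[3]=b[1], 2 at a[4]=b[2], 5 at a[6]=b[6], 4 at a[7]=b[7], and the DP table's final entry dp[10][7] is also 4, so no common subsequence is longer.

4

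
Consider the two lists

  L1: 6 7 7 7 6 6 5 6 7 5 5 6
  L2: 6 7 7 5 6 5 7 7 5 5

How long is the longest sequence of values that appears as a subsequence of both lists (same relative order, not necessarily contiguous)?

8

Let dp[i][j] be the LCS length of the first i values of L1 and the first j values of L2. dp[i][j] = dp[i-1][j-1]+1 when the i-th and j-th values match, else max(dp[i-1][j], dp[i][j-1]).
    ·  6  7  7  5  6  5  7  7  5  5
 ·  0  0  0  0  0  0  0  0  0  0  0
 6  0  1  1  1  1  1  1  1  1  1  1
 7  0  1  2  2  2  2  2  2  2  2  2
 7  0  1  2  3  3  3  3  3  3  3  3
 7  0  1  2  3  3  3  3  4  4  4  4
 6  0  1  2  3  3  4  4  4  4  4  4
 6  0  1  2  3  3  4  4  4  4  4  4
 5  0  1  2  3  4  4  5  5  5  5  5
 6  0  1  2  3  4  5  5  5  5  5  5
 7  0  1  2  3  4  5  5  6  6  6  6
 5  0  1  2  3  4  5  6  6  6  7  7
 5  0  1  2  3  4  5  6  6  6  7  8
 6  0  1  2  3  4  5  6  6  6  7  8
dp[12][10] = 8. One LCS (by backtracking along matches): 6, 7, 7, 6, 5, 7, 5, 5.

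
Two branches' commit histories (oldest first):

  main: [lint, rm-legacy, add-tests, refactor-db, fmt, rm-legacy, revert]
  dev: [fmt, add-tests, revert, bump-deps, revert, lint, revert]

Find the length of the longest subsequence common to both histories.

One common subsequence of length 2: lint at main[1]=dev[6]; then revert at main[7]=dev[7]. The LCS DP gives dp[7][7] = 2, so this is optimal.

2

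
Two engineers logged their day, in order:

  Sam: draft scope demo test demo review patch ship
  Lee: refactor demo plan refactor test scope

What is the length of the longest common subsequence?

Pick demo (Sam #3, Lee #2) → test (Sam #4, Lee #5); all 2 tasks appear in both, in order, and the DP table's final entry dp[8][6] is also 2, so no common subsequence is longer.

2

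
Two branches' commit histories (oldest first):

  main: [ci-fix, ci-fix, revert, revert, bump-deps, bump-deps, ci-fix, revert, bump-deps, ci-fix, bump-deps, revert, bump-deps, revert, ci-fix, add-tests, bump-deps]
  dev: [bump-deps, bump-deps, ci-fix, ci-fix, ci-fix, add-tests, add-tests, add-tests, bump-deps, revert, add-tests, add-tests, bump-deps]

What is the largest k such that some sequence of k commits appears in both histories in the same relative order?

8

Pick bump-deps at main[5]=dev[1], then bump-deps at main[6]=dev[2], then ci-fix at main[7]=dev[4], then ci-fix at main[10]=dev[5], then bump-deps at main[11]=dev[9], then revert at main[12]=dev[10], then add-tests at main[16]=dev[12], then bump-deps at main[17]=dev[13]; all 8 commits appear in both, in order. Since dp[17][13] = 8, nothing longer is possible.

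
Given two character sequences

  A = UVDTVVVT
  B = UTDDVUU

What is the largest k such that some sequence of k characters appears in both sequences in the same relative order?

3

Pick U [1,1] → D [3,4] → V [5,5]; all 3 characters appear in both, in order. dp[8][7] = 3 confirms this is the maximum.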